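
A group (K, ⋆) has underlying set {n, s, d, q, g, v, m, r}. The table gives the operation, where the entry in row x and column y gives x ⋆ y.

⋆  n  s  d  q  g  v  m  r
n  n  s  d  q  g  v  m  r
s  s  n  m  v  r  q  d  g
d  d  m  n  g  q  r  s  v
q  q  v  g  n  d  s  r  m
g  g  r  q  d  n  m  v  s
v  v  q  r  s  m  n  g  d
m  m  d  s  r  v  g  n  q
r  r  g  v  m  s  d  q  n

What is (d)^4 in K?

d^1 = d
d^2 = d ⋆ d = n
d^3 = n ⋆ d = d
d^4 = d ⋆ d = n

n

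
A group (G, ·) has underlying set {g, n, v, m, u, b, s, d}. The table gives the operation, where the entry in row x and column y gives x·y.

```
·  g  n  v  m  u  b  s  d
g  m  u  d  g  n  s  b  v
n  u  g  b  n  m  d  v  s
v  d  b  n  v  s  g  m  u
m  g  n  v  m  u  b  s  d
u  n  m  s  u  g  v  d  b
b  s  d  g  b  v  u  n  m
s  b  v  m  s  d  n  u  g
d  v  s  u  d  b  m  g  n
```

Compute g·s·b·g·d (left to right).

g·s = b
b·b = u
u·g = n
n·d = s
(Structurally, G here is isomorphic to the cyclic group Z_8.)

s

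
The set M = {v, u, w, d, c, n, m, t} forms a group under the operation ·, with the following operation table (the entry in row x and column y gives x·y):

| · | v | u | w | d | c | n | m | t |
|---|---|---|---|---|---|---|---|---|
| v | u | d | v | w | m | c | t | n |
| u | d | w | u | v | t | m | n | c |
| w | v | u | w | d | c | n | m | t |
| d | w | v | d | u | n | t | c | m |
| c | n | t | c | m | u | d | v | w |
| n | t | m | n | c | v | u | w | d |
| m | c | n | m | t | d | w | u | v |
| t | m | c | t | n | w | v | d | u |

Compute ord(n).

The identity element is w (its row matches the header).
n^1 = n
n^2 = n·n = u
n^3 = u·n = m
n^4 = m·n = w
The first power of n equal to the identity is n^4, so ord(n) = 4.
(Structurally, M here is isomorphic to the quaternion group Q_8.)

4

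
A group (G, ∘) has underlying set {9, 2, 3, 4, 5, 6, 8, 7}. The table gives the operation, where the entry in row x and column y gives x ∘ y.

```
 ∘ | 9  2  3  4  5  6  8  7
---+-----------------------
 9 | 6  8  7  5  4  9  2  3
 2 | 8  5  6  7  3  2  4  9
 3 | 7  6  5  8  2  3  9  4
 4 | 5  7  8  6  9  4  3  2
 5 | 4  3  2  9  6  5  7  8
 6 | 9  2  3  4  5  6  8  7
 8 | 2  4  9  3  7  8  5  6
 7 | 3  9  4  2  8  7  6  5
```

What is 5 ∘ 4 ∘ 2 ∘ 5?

5 ∘ 4 = 9
9 ∘ 2 = 8
8 ∘ 5 = 7
(Structurally, G here is isomorphic to Z_2 x Z_4.)

7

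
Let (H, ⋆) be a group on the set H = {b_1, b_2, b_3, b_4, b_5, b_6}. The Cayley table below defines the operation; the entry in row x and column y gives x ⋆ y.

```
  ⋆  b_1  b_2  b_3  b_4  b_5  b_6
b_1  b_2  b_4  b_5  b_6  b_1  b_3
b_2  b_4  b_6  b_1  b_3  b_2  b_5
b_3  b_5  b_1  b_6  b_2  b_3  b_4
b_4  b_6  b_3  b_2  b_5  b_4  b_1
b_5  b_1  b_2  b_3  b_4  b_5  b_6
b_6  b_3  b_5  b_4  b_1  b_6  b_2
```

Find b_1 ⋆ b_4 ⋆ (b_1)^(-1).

The identity is b_5. In row b_1, the entry b_5 sits in column b_3, so b_1^(-1) = b_3.
b_1 ⋆ b_4 = b_6
b_6 ⋆ b_3 = b_4
(Structurally, H here is isomorphic to the cyclic group Z_6.)

b_4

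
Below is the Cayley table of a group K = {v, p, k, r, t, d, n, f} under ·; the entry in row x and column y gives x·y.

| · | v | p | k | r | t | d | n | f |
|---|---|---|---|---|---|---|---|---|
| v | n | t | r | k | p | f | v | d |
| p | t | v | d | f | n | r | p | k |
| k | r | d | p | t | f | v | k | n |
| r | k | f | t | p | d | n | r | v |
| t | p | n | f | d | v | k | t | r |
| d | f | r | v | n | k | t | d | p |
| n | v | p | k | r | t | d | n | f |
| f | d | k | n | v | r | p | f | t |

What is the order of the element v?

The identity element is n (its row matches the header).
v^1 = v
v^2 = v·v = n
The first power of v equal to the identity is v^2, so ord(v) = 2.

2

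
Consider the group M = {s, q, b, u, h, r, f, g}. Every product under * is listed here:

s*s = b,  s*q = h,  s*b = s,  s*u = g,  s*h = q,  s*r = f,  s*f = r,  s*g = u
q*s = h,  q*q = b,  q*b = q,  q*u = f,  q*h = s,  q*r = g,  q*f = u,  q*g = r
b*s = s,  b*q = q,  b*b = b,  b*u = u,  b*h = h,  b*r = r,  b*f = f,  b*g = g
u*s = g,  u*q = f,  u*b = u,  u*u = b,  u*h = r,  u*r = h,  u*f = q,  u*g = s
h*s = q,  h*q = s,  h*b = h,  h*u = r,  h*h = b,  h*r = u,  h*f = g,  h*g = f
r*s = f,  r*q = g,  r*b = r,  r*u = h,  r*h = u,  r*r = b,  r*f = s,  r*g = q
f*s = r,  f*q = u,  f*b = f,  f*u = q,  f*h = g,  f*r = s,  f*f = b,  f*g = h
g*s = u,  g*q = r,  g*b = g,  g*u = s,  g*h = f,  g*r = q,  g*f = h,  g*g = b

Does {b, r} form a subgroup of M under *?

{b, r} contains the identity b.
Checking products: every product of two elements of {b, r} (read from the table) lies in {b, r}, so the set is closed.
In a finite group, a nonempty closed subset is a subgroup. So {b, r} ≤ M.
(Structurally, M here is isomorphic to the elementary abelian group (Z_2)^3.)

Yes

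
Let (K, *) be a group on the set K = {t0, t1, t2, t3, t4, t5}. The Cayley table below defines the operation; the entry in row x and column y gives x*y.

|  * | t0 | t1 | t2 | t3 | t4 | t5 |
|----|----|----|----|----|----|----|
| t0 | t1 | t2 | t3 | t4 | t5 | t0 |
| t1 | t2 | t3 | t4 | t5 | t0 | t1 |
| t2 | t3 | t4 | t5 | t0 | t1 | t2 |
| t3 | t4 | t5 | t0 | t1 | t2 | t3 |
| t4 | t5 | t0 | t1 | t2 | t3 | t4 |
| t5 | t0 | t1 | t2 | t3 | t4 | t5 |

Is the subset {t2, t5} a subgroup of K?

Yes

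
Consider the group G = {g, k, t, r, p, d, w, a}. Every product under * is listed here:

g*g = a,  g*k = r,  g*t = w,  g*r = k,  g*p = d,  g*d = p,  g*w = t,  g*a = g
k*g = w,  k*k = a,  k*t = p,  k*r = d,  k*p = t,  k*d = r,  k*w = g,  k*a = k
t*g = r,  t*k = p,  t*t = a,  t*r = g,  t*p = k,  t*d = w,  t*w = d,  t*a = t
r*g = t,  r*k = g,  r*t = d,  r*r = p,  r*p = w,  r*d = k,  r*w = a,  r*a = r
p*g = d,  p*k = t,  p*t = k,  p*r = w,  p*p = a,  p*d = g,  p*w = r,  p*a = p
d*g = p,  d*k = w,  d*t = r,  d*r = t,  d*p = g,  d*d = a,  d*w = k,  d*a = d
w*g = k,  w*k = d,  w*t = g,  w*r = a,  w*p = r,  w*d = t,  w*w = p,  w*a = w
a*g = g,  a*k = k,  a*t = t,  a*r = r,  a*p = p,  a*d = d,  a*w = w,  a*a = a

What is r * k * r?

r * k = g
g * r = k
(Structurally, G here is isomorphic to the dihedral group D_4.)

k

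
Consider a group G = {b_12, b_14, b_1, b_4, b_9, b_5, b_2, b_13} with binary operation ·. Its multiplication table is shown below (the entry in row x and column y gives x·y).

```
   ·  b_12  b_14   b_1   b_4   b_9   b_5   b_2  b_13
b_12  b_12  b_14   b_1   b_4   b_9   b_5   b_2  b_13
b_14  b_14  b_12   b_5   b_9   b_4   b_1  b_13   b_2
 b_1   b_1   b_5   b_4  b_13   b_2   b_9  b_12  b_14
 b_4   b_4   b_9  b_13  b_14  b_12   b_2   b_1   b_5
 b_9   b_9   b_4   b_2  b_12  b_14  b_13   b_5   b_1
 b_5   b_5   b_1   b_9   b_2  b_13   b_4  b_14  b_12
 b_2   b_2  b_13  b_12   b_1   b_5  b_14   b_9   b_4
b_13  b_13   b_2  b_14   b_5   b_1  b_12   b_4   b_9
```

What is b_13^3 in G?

b_13^1 = b_13
b_13^2 = b_13·b_13 = b_9
b_13^3 = b_9·b_13 = b_1

b_1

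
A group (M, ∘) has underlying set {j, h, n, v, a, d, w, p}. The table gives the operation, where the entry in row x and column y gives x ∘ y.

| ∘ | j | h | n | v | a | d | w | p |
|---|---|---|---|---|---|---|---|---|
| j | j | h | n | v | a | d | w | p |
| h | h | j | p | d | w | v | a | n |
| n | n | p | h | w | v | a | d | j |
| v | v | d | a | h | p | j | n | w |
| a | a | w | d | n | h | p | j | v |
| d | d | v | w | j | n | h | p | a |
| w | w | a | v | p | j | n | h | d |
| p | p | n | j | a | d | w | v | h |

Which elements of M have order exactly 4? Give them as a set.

{a, d, n, p, v, w}

Identity is j. Compute the order of each non-identity element by repeated multiplication:
  h: h → j  (order 2)
  n: n → h → p → j  (order 4)
  v: v → h → d → j  (order 4)
  a: a → h → w → j  (order 4)
  d: d → h → v → j  (order 4)
  w: w → h → a → j  (order 4)
  p: p → h → n → j  (order 4)
Elements of order 4: {a, d, n, p, v, w}.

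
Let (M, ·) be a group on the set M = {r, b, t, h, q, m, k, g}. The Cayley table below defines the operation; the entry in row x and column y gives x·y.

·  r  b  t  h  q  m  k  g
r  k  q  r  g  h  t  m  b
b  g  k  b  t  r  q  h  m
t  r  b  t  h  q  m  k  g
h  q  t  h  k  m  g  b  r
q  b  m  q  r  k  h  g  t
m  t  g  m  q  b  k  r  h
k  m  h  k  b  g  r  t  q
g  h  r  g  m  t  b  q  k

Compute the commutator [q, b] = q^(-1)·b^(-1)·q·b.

Identity is t; from the table q^(-1) = g and b^(-1) = h.
g·h = m
m·q = b
b·b = k

k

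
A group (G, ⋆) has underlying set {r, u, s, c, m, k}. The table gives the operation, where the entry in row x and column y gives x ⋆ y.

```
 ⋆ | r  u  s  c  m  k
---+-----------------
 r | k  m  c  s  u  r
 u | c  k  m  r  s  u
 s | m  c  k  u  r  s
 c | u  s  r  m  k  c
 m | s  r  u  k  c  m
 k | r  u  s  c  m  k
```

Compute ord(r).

The identity element is k (its row matches the header).
r^1 = r
r^2 = r ⋆ r = k
The first power of r equal to the identity is r^2, so ord(r) = 2.
(Structurally, G here is isomorphic to the symmetric group S_3.)

2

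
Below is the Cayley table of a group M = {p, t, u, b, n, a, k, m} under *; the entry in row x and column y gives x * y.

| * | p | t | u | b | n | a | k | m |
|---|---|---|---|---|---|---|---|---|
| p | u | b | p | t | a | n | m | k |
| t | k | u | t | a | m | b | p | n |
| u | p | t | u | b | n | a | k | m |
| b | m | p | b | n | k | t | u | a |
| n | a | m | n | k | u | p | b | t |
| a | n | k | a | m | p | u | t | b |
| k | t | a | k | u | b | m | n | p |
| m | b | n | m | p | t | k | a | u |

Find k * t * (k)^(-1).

The identity is u. In row k, the entry u sits in column b, so k^(-1) = b.
k * t = a
a * b = m

m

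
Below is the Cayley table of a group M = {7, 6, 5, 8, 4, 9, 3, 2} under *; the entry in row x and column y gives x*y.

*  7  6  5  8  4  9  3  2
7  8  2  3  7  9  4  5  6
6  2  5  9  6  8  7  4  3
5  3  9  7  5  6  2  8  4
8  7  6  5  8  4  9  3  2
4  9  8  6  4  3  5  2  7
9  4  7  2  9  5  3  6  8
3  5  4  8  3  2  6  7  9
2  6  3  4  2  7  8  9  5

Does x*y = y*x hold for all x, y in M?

Check whether the table is symmetric across its main diagonal.
Every entry (row x, col y) equals the entry (row y, col x), so M is abelian.

Yes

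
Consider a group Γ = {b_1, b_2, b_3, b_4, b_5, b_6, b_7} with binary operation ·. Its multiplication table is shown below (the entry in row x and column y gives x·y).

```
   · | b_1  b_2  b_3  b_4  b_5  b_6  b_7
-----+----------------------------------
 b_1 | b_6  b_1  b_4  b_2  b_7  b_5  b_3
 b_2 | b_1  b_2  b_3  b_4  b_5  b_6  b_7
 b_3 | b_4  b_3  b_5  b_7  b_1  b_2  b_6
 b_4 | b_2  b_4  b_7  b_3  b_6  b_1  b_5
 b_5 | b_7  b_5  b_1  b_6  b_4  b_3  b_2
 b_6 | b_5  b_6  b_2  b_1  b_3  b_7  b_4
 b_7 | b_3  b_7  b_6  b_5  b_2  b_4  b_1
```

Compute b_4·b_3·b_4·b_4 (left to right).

b_6

b_4·b_3 = b_7
b_7·b_4 = b_5
b_5·b_4 = b_6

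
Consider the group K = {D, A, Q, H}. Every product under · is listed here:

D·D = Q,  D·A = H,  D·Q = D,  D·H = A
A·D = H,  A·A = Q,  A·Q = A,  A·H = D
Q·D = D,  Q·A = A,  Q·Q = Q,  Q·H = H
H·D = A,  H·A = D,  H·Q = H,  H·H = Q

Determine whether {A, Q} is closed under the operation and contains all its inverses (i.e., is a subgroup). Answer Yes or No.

{A, Q} contains the identity Q.
Checking products: every product of two elements of {A, Q} (read from the table) lies in {A, Q}, so the set is closed.
In a finite group, a nonempty closed subset is a subgroup. So {A, Q} ≤ K.

Yes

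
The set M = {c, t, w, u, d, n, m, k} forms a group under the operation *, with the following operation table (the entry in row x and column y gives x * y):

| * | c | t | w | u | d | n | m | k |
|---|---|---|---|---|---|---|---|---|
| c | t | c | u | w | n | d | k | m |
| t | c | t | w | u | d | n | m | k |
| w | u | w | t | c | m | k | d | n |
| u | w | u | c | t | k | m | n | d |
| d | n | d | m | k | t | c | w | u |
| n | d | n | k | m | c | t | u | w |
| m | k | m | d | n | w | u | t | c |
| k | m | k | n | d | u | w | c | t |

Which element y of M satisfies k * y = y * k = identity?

First locate the identity: row t matches the header, so t is the identity.
Scan row k for t: k * k = t. Hence k^(-1) = k.
(Structurally, M here is isomorphic to the elementary abelian group (Z_2)^3.)

k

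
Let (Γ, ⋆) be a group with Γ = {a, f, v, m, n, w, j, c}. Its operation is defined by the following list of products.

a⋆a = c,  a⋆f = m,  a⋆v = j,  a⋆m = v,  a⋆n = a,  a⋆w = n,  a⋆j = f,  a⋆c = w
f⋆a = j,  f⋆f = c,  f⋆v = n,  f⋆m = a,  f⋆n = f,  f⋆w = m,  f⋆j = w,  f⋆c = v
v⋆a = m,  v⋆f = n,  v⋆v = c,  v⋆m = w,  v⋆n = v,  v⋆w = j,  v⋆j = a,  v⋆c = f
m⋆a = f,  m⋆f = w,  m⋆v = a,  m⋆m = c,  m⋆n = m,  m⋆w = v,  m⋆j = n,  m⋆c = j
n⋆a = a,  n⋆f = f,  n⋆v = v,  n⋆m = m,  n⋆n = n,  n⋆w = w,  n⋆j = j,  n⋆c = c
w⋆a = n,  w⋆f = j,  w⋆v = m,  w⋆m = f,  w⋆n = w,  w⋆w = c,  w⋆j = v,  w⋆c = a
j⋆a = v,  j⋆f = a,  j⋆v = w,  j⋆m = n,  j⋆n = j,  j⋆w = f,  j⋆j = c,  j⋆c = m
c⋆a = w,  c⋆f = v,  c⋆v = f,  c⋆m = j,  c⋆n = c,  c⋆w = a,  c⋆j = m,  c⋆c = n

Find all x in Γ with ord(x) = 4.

Identity is n. Compute the order of each non-identity element by repeated multiplication:
  a: a → c → w → n  (order 4)
  f: f → c → v → n  (order 4)
  v: v → c → f → n  (order 4)
  m: m → c → j → n  (order 4)
  w: w → c → a → n  (order 4)
  j: j → c → m → n  (order 4)
  c: c → n  (order 2)
Elements of order 4: {a, f, j, m, v, w}.
(Structurally, Γ here is isomorphic to the quaternion group Q_8.)

{a, f, j, m, v, w}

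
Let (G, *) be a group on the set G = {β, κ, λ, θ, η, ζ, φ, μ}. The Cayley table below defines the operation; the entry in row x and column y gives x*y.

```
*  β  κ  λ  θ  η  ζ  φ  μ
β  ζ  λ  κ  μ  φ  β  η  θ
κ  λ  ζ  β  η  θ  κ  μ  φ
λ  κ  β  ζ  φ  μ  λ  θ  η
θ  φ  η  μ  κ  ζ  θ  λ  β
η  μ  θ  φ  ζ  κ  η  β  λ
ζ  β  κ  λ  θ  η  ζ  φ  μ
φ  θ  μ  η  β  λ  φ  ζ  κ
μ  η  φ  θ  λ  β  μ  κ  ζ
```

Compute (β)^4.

ζ

β^1 = β
β^2 = β*β = ζ
β^3 = ζ*β = β
β^4 = β*β = ζ
(Structurally, G here is isomorphic to the dihedral group D_4.)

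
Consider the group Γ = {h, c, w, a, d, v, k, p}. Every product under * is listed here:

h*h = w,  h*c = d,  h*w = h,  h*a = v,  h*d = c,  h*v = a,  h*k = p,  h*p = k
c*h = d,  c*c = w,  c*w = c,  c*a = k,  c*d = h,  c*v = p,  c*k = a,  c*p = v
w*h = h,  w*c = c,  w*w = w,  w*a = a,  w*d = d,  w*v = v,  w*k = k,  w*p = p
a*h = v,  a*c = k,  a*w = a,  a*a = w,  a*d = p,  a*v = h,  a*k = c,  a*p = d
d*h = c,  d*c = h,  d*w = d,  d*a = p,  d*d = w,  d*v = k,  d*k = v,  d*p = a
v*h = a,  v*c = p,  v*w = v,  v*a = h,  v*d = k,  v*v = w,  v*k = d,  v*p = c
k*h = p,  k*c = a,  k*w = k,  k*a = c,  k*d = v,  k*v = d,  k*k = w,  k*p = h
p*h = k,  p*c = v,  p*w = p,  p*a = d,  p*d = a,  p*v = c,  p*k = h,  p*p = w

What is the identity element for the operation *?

The identity e satisfies e * x = x for all x, so its row in the table reproduces the column headers.
Row w reads: h, c, w, a, d, v, k, p — exactly the header order. So w is the identity.

w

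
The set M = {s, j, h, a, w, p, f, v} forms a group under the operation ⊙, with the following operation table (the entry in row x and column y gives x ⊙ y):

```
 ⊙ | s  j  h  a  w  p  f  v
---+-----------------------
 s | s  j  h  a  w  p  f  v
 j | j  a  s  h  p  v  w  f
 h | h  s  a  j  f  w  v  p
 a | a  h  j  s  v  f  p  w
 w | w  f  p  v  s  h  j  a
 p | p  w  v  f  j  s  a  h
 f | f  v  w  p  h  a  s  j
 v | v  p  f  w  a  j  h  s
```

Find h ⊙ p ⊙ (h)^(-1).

The identity is s. In row h, the entry s sits in column j, so h^(-1) = j.
h ⊙ p = w
w ⊙ j = f

f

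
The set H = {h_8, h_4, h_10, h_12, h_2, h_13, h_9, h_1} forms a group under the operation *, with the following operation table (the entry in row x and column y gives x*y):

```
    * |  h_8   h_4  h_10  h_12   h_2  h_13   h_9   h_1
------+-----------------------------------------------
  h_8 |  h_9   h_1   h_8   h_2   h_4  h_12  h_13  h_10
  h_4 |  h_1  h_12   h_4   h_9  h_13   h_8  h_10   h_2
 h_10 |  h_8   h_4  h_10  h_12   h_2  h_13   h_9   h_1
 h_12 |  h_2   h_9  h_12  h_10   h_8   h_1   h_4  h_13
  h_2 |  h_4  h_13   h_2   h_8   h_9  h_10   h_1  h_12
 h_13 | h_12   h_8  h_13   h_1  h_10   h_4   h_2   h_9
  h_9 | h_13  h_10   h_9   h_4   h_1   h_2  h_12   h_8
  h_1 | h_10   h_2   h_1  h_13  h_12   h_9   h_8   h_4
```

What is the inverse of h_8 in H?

h_1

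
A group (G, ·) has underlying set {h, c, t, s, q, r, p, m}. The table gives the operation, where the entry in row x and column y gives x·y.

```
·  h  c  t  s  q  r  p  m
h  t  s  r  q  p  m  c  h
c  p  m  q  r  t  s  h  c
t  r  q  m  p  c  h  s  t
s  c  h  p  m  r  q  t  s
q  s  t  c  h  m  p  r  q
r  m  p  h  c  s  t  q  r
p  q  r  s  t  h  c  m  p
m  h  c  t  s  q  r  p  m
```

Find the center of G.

An element z is central iff its row equals its column in the table.
For q: q·h = s ≠ p = h·q, so q ∉ Z.
Checking each element this way leaves Z(G) = {m, t}.
(Structurally, G here is isomorphic to the dihedral group D_4.)

{m, t}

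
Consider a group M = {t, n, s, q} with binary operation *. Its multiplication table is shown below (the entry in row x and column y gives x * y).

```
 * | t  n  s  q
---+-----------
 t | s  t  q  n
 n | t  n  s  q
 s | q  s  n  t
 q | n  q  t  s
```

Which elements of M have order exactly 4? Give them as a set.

{q, t}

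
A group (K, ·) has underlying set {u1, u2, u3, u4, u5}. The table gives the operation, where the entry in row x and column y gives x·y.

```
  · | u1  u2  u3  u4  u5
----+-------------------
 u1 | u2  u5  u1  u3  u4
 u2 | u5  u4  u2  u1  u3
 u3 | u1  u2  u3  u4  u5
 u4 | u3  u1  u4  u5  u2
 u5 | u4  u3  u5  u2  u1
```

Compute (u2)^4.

u5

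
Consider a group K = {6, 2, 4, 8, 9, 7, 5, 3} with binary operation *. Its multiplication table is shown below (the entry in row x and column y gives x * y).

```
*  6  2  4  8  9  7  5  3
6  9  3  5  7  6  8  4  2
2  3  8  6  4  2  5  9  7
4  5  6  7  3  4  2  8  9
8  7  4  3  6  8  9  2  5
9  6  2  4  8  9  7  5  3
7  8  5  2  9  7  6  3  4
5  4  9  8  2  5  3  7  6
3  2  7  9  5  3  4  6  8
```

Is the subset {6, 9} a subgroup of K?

Yes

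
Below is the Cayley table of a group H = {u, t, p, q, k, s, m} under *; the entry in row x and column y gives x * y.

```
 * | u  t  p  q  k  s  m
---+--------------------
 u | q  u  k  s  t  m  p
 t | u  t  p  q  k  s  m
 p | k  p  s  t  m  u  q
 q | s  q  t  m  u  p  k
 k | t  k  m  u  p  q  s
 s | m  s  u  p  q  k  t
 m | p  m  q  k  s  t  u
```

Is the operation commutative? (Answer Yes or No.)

Check whether the table is symmetric across its main diagonal.
Every entry (row x, col y) equals the entry (row y, col x), so H is abelian.

Yes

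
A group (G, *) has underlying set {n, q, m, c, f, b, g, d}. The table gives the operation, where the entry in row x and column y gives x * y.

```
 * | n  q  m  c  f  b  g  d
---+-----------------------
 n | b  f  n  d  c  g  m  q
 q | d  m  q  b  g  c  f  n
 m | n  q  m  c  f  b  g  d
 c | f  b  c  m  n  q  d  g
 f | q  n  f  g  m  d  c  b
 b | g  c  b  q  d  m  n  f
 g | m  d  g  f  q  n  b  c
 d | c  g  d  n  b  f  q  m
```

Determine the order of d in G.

The identity element is m (its row matches the header).
d^1 = d
d^2 = d * d = m
The first power of d equal to the identity is d^2, so ord(d) = 2.

2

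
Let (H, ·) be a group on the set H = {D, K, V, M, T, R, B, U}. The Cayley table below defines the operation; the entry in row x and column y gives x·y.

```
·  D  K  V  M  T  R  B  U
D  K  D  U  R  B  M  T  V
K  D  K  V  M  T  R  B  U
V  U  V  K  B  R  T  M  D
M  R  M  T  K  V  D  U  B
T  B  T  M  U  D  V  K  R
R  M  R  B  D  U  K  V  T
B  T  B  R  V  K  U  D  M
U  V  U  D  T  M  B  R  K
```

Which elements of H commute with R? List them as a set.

Compare row R with column R entry by entry.
M·R = D = R·M, so M commutes with R.
B·R = U but R·B = V, so B does not.
Collecting the elements that commute with R: C(R) = {D, K, M, R}.

{D, K, M, R}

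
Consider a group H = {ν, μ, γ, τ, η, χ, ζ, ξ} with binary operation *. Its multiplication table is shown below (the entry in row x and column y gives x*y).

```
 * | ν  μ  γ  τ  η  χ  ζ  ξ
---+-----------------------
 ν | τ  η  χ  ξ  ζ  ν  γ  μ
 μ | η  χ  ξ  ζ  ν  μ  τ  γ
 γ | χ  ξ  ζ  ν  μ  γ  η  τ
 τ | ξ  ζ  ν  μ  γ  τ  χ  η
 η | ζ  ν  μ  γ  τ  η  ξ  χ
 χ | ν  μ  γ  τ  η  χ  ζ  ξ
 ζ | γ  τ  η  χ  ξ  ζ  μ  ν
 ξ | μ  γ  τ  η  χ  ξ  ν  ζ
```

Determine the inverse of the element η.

ξ

First locate the identity: row χ matches the header, so χ is the identity.
Scan row η for χ: η*ξ = χ. Hence η^(-1) = ξ.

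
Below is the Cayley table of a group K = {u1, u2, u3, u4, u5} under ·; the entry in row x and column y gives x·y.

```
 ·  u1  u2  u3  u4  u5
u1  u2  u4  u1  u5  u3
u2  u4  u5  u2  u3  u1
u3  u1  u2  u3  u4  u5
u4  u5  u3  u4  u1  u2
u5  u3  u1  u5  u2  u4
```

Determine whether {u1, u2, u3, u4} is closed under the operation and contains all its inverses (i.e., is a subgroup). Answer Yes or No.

No

u4·u1 = u5, which is not in {u1, u2, u3, u4}.
The subset is not closed under ·, so it is not a subgroup.
(Structurally, K here is isomorphic to the cyclic group Z_5.)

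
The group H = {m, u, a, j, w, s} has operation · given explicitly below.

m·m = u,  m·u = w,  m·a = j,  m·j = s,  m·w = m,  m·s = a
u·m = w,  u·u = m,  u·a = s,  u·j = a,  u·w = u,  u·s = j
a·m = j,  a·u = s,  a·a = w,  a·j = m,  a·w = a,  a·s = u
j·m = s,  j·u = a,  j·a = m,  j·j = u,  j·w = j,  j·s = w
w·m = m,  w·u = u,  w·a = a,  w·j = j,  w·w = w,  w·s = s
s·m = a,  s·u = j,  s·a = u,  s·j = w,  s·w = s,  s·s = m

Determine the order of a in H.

The identity element is w (its row matches the header).
a^1 = a
a^2 = a·a = w
The first power of a equal to the identity is a^2, so ord(a) = 2.

2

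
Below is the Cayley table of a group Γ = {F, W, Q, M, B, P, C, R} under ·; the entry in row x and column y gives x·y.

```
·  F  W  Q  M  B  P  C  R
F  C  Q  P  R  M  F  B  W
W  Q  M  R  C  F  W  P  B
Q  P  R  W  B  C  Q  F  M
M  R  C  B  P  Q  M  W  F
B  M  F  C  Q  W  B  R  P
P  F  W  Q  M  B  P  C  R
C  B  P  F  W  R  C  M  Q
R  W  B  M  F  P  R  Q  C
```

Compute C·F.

B

Read row C, column F: C·F = B.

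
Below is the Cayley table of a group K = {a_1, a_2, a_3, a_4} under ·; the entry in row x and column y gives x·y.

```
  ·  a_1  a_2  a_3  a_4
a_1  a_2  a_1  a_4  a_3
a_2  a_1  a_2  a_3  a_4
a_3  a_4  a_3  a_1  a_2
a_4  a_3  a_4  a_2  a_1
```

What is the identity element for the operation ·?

a_2

The identity e satisfies e·x = x for all x, so its row in the table reproduces the column headers.
Row a_2 reads: a_1, a_2, a_3, a_4 — exactly the header order. So a_2 is the identity.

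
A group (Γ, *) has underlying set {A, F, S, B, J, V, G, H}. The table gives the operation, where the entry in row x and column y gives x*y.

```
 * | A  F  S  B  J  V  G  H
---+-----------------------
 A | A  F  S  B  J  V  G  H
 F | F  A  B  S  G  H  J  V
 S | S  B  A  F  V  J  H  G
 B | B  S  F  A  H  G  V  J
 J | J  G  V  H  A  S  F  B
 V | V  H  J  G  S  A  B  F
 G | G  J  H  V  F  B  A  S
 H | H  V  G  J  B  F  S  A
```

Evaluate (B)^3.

B

B^1 = B
B^2 = B*B = A
B^3 = A*B = B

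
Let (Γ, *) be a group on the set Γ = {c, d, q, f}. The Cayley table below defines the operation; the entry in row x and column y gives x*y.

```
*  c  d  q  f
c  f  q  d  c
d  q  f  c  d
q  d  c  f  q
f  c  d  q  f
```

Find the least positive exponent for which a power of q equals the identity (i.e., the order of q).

The identity element is f (its row matches the header).
q^1 = q
q^2 = q*q = f
The first power of q equal to the identity is q^2, so ord(q) = 2.
(Structurally, Γ here is isomorphic to the Klein four-group V_4.)

2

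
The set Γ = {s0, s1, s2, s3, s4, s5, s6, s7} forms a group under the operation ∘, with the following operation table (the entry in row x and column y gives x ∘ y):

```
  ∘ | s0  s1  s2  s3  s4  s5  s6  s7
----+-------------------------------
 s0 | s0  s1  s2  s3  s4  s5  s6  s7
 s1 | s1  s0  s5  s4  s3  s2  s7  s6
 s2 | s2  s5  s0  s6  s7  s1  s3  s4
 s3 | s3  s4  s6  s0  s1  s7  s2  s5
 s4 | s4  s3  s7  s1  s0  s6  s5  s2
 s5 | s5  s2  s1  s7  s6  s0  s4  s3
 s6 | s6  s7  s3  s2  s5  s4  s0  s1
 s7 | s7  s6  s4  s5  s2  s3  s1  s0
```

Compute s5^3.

s5

s5^1 = s5
s5^2 = s5 ∘ s5 = s0
s5^3 = s0 ∘ s5 = s5
(Structurally, Γ here is isomorphic to the elementary abelian group (Z_2)^3.)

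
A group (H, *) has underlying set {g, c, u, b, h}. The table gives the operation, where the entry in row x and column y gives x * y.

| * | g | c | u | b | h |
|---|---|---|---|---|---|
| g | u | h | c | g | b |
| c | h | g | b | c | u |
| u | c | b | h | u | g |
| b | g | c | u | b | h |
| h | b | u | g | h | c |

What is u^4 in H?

u^1 = u
u^2 = u * u = h
u^3 = h * u = g
u^4 = g * u = c

c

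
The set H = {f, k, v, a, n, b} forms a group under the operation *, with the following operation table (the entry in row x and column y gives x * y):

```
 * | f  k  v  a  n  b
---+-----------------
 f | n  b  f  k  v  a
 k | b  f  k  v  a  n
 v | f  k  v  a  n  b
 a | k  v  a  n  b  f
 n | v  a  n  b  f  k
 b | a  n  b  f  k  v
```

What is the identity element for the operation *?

The identity e satisfies e * x = x for all x, so its row in the table reproduces the column headers.
Row v reads: f, k, v, a, n, b — exactly the header order. So v is the identity.

v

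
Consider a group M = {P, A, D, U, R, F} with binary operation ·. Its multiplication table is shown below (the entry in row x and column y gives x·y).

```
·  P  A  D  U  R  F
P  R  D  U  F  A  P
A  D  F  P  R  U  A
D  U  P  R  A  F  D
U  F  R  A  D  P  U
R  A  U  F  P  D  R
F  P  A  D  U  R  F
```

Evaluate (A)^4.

F

A^1 = A
A^2 = A·A = F
A^3 = F·A = A
A^4 = A·A = F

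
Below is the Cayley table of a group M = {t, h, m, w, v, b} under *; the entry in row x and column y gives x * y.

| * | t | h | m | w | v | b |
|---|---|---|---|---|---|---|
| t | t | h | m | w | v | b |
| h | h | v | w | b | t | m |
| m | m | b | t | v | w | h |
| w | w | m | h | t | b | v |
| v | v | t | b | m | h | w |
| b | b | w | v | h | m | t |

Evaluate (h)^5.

h^1 = h
h^2 = h * h = v
h^3 = v * h = t
h^4 = t * h = h
h^5 = h * h = v

v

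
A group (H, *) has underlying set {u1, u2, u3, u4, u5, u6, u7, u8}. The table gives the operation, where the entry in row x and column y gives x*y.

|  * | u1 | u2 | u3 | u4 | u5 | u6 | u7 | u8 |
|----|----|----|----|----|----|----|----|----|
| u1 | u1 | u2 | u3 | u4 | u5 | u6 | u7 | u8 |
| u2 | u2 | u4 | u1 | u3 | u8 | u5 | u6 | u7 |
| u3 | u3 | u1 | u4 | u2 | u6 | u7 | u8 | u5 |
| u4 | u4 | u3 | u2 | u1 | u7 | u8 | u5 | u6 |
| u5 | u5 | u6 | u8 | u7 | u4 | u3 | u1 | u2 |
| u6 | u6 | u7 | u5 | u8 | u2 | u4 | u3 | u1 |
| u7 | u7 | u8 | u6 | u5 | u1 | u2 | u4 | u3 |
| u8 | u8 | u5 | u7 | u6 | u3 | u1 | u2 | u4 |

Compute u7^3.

u7^1 = u7
u7^2 = u7*u7 = u4
u7^3 = u4*u7 = u5

u5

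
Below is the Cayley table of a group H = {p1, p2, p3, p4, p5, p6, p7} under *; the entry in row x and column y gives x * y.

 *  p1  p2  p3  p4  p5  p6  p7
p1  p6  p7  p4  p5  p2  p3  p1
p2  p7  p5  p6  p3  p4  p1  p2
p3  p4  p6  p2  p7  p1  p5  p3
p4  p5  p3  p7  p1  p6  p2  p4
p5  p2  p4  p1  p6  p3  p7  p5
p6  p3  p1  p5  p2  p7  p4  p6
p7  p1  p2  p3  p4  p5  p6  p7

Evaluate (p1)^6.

p1^1 = p1
p1^2 = p1 * p1 = p6
p1^3 = p6 * p1 = p3
p1^4 = p3 * p1 = p4
p1^5 = p4 * p1 = p5
p1^6 = p5 * p1 = p2
(Structurally, H here is isomorphic to the cyclic group Z_7.)

p2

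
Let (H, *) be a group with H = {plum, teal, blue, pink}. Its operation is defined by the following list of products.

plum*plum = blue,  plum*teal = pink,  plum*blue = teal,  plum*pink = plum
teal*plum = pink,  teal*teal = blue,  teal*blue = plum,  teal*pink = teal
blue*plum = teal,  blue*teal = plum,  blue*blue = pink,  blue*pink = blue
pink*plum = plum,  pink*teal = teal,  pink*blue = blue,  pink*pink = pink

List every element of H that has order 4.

{plum, teal}

Identity is pink. Compute the order of each non-identity element by repeated multiplication:
  plum: plum → blue → teal → pink  (order 4)
  teal: teal → blue → plum → pink  (order 4)
  blue: blue → pink  (order 2)
Elements of order 4: {plum, teal}.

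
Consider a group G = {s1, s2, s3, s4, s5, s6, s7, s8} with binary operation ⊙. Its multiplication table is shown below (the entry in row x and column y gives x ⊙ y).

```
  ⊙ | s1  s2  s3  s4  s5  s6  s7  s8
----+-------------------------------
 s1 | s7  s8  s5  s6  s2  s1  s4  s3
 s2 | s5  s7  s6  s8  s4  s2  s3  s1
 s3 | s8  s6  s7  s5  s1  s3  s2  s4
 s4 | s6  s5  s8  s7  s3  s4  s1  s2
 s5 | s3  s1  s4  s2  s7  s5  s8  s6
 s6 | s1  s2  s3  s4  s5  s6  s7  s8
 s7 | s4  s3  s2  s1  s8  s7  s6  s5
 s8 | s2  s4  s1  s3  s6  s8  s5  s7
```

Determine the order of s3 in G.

The identity element is s6 (its row matches the header).
s3^1 = s3
s3^2 = s3 ⊙ s3 = s7
s3^3 = s7 ⊙ s3 = s2
s3^4 = s2 ⊙ s3 = s6
The first power of s3 equal to the identity is s3^4, so ord(s3) = 4.

4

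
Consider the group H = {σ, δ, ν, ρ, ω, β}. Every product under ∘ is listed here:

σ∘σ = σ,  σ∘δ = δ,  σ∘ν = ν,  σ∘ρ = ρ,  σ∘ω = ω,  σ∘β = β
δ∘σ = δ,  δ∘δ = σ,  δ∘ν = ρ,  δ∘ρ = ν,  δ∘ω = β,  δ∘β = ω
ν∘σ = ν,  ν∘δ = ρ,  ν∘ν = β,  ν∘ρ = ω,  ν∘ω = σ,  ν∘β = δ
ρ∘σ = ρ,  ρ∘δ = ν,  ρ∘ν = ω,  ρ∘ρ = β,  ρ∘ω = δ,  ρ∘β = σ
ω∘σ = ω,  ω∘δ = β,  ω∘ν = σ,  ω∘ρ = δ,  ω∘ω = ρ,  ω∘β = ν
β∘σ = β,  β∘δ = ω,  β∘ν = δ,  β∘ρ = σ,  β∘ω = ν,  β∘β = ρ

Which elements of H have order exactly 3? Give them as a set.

{β, ρ}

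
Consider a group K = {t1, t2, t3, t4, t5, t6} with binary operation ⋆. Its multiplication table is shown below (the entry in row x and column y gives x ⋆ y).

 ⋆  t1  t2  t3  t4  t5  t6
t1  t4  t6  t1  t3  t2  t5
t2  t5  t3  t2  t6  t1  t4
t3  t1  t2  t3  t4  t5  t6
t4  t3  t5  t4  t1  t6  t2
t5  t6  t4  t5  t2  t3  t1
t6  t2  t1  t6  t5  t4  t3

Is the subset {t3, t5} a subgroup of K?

Yes

{t3, t5} contains the identity t3.
Checking products: every product of two elements of {t3, t5} (read from the table) lies in {t3, t5}, so the set is closed.
In a finite group, a nonempty closed subset is a subgroup. So {t3, t5} ≤ K.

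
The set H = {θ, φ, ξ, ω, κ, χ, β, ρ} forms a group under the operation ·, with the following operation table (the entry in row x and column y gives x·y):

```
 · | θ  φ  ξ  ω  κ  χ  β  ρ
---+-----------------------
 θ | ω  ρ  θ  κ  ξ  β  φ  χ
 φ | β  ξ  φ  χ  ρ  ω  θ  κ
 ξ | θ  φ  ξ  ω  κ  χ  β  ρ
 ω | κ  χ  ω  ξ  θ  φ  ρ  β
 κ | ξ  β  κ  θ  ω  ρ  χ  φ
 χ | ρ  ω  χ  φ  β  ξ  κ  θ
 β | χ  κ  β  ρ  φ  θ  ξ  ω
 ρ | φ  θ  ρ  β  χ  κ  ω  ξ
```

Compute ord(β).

The identity element is ξ (its row matches the header).
β^1 = β
β^2 = β·β = ξ
The first power of β equal to the identity is β^2, so ord(β) = 2.

2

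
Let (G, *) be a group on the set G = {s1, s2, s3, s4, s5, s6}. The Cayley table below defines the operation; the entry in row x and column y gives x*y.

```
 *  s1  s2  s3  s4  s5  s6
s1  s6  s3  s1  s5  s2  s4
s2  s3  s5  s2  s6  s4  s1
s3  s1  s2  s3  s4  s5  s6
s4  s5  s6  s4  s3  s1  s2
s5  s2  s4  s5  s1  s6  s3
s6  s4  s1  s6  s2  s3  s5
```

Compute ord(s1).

The identity element is s3 (its row matches the header).
s1^1 = s1
s1^2 = s1*s1 = s6
s1^3 = s6*s1 = s4
s1^4 = s4*s1 = s5
s1^5 = s5*s1 = s2
s1^6 = s2*s1 = s3
The first power of s1 equal to the identity is s1^6, so ord(s1) = 6.

6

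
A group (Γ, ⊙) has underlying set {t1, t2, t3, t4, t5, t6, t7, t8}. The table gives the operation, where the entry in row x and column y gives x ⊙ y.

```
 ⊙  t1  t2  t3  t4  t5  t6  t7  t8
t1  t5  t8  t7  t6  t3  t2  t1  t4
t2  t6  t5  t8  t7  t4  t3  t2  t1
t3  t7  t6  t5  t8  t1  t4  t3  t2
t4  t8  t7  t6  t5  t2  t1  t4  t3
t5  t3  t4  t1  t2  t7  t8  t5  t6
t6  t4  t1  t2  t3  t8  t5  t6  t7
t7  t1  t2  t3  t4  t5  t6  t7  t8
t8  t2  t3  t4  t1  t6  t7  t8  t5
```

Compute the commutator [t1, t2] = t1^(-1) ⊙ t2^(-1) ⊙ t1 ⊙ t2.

Identity is t7; from the table t1^(-1) = t3 and t2^(-1) = t4.
t3 ⊙ t4 = t8
t8 ⊙ t1 = t2
t2 ⊙ t2 = t5

t5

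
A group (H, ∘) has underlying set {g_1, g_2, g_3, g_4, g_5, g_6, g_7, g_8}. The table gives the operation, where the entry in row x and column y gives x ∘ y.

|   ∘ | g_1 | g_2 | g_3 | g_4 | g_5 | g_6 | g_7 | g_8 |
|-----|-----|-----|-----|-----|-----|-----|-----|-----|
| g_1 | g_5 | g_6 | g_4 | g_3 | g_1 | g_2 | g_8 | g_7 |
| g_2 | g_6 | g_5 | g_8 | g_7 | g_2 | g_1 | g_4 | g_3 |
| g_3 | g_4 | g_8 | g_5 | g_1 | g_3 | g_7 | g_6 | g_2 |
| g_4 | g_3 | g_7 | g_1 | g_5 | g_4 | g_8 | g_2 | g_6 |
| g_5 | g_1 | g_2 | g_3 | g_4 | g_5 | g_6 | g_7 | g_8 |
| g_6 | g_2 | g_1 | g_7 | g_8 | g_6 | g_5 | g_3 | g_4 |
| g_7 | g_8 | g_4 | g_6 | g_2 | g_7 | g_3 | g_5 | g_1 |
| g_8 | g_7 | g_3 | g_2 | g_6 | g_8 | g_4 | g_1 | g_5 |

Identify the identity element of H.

The identity e satisfies e ∘ x = x for all x, so its row in the table reproduces the column headers.
Row g_5 reads: g_1, g_2, g_3, g_4, g_5, g_6, g_7, g_8 — exactly the header order. So g_5 is the identity.
(Structurally, H here is isomorphic to the elementary abelian group (Z_2)^3.)

g_5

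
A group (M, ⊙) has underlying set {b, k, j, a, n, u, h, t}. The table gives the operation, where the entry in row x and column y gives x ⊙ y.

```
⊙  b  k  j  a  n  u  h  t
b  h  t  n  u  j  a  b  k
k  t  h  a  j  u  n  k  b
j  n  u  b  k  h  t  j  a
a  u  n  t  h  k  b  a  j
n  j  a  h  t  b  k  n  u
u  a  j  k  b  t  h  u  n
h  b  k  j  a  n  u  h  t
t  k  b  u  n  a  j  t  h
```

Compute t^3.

t

t^1 = t
t^2 = t ⊙ t = h
t^3 = h ⊙ t = t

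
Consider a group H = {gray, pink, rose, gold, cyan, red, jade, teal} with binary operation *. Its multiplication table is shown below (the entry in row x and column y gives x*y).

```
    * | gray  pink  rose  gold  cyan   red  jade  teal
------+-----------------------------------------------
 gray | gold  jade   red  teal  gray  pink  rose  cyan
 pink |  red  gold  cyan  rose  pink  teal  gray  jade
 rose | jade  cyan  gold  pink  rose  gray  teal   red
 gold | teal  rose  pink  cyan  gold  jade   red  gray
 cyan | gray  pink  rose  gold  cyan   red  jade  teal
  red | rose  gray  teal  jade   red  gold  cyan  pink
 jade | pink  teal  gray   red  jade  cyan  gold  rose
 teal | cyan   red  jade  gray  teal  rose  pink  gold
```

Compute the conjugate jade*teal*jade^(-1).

gray

The identity is cyan. In row jade, the entry cyan sits in column red, so jade^(-1) = red.
jade*teal = rose
rose*red = gray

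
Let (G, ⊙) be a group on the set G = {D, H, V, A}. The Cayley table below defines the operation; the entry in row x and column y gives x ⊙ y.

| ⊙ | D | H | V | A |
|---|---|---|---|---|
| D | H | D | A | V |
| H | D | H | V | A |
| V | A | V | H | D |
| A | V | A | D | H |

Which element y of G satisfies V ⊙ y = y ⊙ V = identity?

V

First locate the identity: row H matches the header, so H is the identity.
Scan row V for H: V ⊙ V = H. Hence V^(-1) = V.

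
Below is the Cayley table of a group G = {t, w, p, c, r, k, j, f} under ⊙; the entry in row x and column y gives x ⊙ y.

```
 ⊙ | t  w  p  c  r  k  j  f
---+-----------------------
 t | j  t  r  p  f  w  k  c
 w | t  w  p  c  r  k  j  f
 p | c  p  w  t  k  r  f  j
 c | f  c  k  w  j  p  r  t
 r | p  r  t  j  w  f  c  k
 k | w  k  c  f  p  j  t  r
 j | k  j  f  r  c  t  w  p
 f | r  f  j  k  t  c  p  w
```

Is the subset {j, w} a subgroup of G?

{j, w} contains the identity w.
Checking products: every product of two elements of {j, w} (read from the table) lies in {j, w}, so the set is closed.
In a finite group, a nonempty closed subset is a subgroup. So {j, w} ≤ G.
(Structurally, G here is isomorphic to the dihedral group D_4.)

Yes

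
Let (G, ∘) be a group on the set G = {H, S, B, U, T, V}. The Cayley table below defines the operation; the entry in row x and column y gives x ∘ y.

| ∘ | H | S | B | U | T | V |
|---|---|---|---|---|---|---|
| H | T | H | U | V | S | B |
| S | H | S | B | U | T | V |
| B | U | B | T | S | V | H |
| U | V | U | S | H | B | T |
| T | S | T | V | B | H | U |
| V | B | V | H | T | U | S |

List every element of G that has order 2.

Identity is S. Compute the order of each non-identity element by repeated multiplication:
  H: H → T → S  (order 3)
  B: B → T → V → H → U → S  (order 6)
  U: U → H → V → T → B → S  (order 6)
  T: T → H → S  (order 3)
  V: V → S  (order 2)
Elements of order 2: {V}.

{V}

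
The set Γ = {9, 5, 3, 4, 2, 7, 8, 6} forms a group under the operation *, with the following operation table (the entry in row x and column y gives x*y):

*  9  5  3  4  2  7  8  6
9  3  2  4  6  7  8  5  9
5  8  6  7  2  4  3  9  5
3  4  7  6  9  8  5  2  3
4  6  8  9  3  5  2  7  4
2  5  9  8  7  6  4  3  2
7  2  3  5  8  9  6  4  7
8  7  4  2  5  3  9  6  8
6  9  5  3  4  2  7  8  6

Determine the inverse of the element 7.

7

First locate the identity: row 6 matches the header, so 6 is the identity.
Scan row 7 for 6: 7*7 = 6. Hence 7^(-1) = 7.
(Structurally, Γ here is isomorphic to the dihedral group D_4.)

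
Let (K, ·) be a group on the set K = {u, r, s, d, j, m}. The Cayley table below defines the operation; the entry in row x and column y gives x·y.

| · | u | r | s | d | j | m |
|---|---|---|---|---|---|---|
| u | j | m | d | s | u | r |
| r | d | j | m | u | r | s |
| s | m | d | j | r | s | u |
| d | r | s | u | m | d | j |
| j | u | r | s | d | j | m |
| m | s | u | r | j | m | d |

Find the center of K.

{j}

An element z is central iff its row equals its column in the table.
For r: r·d = u ≠ s = d·r, so r ∉ Z.
Checking each element this way leaves Z(K) = {j}.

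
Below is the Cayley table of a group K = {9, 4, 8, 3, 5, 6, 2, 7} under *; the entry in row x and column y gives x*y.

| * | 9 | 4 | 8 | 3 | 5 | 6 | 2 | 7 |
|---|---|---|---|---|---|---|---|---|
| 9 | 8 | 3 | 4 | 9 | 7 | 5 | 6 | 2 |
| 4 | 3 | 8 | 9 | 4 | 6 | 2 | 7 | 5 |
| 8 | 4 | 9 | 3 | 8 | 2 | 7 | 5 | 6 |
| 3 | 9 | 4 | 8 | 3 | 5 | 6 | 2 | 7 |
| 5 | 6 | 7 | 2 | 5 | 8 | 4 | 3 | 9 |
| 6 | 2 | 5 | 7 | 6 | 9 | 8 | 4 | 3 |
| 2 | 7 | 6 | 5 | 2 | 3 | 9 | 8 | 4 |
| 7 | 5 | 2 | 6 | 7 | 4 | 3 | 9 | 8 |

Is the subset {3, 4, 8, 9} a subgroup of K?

Yes

{3, 4, 8, 9} contains the identity 3.
Checking products: every product of two elements of {3, 4, 8, 9} (read from the table) lies in {3, 4, 8, 9}, so the set is closed.
In a finite group, a nonempty closed subset is a subgroup. So {3, 4, 8, 9} ≤ K.
(Structurally, K here is isomorphic to the quaternion group Q_8.)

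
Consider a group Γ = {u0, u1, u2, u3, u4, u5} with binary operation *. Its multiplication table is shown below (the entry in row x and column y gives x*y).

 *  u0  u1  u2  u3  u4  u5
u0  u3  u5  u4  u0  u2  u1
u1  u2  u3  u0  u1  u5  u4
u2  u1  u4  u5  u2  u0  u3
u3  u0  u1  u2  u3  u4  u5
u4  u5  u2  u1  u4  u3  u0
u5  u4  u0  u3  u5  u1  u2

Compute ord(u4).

The identity element is u3 (its row matches the header).
u4^1 = u4
u4^2 = u4*u4 = u3
The first power of u4 equal to the identity is u4^2, so ord(u4) = 2.

2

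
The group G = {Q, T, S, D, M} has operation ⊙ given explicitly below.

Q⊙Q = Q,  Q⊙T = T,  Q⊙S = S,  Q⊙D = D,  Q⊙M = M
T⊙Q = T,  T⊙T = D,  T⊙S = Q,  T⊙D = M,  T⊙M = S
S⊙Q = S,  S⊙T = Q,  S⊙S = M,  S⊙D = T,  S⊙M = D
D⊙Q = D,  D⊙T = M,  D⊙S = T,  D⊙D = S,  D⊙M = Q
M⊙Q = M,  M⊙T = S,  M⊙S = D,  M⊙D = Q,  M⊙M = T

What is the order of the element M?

The identity element is Q (its row matches the header).
M^1 = M
M^2 = M ⊙ M = T
M^3 = T ⊙ M = S
M^4 = S ⊙ M = D
M^5 = D ⊙ M = Q
The first power of M equal to the identity is M^5, so ord(M) = 5.

5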